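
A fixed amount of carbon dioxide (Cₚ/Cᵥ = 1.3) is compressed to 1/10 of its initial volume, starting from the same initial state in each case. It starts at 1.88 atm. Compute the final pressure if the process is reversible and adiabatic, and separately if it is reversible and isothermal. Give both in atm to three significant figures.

Isothermal: P₂ = P₁(V₁/V₂) = 1.88×10 = 18.8 atm.
Adiabatic: P₂ = P₁(V₁/V₂)^γ = 1.88×10^(1.3) = 37.51 atm.

adiabatic: 37.5 atm; isothermal: 18.8 atm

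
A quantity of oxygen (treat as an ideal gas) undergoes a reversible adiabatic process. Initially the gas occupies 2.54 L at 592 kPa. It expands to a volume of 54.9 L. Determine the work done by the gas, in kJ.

W ≈ 2.66 kJ

γ = 7/5 for a diatomic ideal gas.
P₂ = P₁(V₁/V₂)^γ = 592×(2.54/54.9)^(7/5) = 8.011 kPa.
For a reversible adiabat, W_by_gas = (P₁V₁ − P₂V₂)/(γ−1).
W_by = (592000×0.00254 − 8011×0.0549) / (2/5) = 2660 J.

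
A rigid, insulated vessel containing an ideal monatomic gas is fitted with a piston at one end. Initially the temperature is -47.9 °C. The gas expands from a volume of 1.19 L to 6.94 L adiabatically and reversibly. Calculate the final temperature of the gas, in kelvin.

Adiabatic: T₁V₁^(γ−1) = T₂V₂^(γ−1) ⇒ T₂ = T₁ (V₁/V₂)^(γ−1).
For a monatomic ideal gas γ = 5/3, so γ−1 = 2/3.
T₁ = -47.9 °C = 225.2 K.
T₂ = 225.2 × (1.19/6.94)^(2/3) = 69.52 K.

T₂ ≈ 69.5 K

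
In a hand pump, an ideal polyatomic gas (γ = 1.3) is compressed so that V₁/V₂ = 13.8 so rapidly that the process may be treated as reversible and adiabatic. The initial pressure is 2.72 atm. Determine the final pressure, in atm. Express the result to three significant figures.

Since PV^γ is constant along a reversible adiabat, P₂ = P₁ (V₁/V₂)^γ.
P₂ = 2.72 × 13.8^(1.3) = 82.49 atm.

P₂ ≈ 82.5 atm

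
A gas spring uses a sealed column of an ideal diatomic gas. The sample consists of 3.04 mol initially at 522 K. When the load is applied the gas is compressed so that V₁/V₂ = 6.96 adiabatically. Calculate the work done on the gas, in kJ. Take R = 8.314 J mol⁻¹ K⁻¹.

W ≈ 38.7 kJ

Adiabatic: T₁V₁^(γ−1) = T₂V₂^(γ−1) ⇒ T₂ = T₁ (V₁/V₂)^(γ−1).
γ = 7/5 for a diatomic ideal gas, so γ−1 = 2/5.
T₂ = 522 × 6.96^(2/5) = 1134 K.
Q = 0, so ΔU = W_on_gas = nCᵥΔT with Cᵥ = R/(γ−1) = 20.79 J/(mol·K).
ΔU = 3.04 × 20.79 × (1134 − 522) = 38690 J.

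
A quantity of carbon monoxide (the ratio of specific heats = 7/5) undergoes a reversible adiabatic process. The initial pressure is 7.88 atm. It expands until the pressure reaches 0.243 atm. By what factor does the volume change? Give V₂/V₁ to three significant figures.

V₂/V₁ ≈ 12.0

From PV^γ = const, V₂/V₁ = (P₁/P₂)^(1/γ).
V₂/V₁ = (7.88/0.243)^(5/7) = 12.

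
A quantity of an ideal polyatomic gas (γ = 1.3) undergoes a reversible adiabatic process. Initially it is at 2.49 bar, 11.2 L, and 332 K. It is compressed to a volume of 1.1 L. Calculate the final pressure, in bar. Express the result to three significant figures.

Adiabatic: P₁V₁^γ = P₂V₂^γ ⇒ P₂ = P₁ (V₁/V₂)^γ.
P₂ = 2.49 × (11.2/1.1)^(1.3) = 50.86 bar.

P₂ ≈ 50.9 bar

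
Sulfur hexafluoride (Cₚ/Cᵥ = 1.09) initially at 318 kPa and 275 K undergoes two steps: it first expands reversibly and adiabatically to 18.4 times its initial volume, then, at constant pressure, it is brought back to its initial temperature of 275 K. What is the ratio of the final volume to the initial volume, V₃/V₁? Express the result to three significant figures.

V₃/V₁ ≈ 23.9

Adiabatic step: V₂/V₁ = 18.4; T₂ = T₁·(1/18.4)^(0.09) = 211.6 K.
Isobaric step: V₃/V₂ = T₃/T₂ = 275/211.6.
V₃/V₁ = (V₂/V₁)(V₃/V₂) = 18.4 × (275/211.6) = 23.91.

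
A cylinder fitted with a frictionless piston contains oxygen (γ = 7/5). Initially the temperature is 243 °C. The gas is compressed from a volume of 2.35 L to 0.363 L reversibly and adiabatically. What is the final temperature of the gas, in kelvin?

T₂ ≈ 1090 K

Adiabatic: T₁V₁^(γ−1) = T₂V₂^(γ−1) ⇒ T₂ = T₁ (V₁/V₂)^(γ−1).
T₁ = 243 °C = 516.1 K.
T₂ = 516.1 × (2.35/0.363)^(2/5) = 1090 K.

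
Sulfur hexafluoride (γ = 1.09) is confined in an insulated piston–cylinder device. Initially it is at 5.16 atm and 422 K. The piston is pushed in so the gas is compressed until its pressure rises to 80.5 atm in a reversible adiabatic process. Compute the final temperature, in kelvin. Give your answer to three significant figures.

Adiabatic: T₂/T₁ = (P₂/P₁)^((γ−1)/γ).
T₂ = 422 × (80.5/5.16)^(0.0826) = 529.5 K.

T₂ ≈ 529 K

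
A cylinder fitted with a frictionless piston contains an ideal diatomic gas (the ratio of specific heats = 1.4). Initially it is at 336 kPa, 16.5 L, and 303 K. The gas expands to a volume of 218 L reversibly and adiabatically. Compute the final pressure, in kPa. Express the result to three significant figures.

Since PV^γ is constant along a reversible adiabat, P₂ = P₁ (V₁/V₂)^γ.
P₂ = 336 × (16.5/218)^(1.4) = 9.057 kPa.

P₂ ≈ 9.06 kPa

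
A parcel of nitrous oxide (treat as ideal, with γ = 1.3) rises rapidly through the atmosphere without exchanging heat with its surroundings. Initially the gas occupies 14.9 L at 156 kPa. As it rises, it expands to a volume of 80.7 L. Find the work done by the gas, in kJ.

W ≈ 3.08 kJ

P₂ = P₁(V₁/V₂)^γ = 156×(14.9/80.7)^(1.3) = 17.35 kPa.
For a reversible adiabat, W_by_gas = (P₁V₁ − P₂V₂)/(γ−1).
W_by = (156000×0.0149 − 17350×0.0807) / (0.3) = 3081 J.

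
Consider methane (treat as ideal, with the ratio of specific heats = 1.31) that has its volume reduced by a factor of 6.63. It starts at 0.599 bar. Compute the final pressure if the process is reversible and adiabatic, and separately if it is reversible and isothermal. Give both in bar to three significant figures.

Isothermal: P₂ = P₁(V₁/V₂) = 0.599×6.63 = 3.971 bar.
Adiabatic: P₂ = P₁(V₁/V₂)^γ = 0.599×6.63^(1.31) = 7.139 bar.

adiabatic: 7.14 bar; isothermal: 3.97 bar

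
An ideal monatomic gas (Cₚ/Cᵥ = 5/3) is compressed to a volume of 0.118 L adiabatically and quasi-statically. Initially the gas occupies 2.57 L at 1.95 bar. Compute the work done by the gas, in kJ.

W ≈ -5.11 kJ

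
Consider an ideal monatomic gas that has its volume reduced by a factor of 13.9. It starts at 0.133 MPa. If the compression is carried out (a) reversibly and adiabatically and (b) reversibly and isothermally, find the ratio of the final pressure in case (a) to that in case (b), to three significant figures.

P_adiabatic / P_isothermal ≈ 5.78

For a monatomic ideal gas γ = 5/3.
Isothermal: P_b = P₁(V₁/V₂) = 0.133×13.9.
Adiabatic: P_a = P₁(V₁/V₂)^γ = 0.133×13.9^(5/3).
P_a/P_b = (V₁/V₂)^(γ−1) = 13.9^(2/3) = 5.781.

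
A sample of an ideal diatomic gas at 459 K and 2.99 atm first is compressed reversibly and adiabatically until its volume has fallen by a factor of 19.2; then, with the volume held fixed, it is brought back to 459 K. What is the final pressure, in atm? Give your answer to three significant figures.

P₃ ≈ 57.4 atm

For a diatomic ideal gas γ = 7/5.
Adiabatic step (PV^γ = const): P₂ = 2.99×19.2^(7/5) = 187.2 atm; T₂ = 459×19.2^(2/5) = 1497 K.
Isochoric: P₃ = P₂(T₃/T₂) = 187.2 × (459/1497) = 57.41 atm.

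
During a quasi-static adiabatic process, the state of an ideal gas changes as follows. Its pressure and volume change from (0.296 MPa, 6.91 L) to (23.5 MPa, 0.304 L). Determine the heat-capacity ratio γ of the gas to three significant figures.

PV^γ = const ⇒ γ = ln(P₂/P₁) / ln(V₁/V₂).
γ = ln(23.5/0.296) / ln(6.91/0.304) = 1.4.

γ ≈ 1.40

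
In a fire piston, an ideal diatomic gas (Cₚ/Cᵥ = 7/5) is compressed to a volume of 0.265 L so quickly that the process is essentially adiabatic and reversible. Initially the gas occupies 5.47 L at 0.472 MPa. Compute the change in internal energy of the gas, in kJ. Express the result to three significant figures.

P₂ = P₁(V₁/V₂)^γ = 0.472×(5.47/0.265)^(7/5) = 32.7 MPa.
For a reversible adiabat, W_by_gas = (P₁V₁ − P₂V₂)/(γ−1).
W_by = (472000×0.00547 − 3.27×10^7×0.000265) / (2/5) = -15210 J.
Q = 0 ⇒ ΔU = −W_by = 15210 J.

ΔU ≈ 15.2 kJ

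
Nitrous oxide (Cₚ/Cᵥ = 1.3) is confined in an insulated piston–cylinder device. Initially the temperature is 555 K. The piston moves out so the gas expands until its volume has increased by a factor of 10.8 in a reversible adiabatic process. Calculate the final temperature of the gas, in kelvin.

T₂ ≈ 272 K

For a reversible adiabat TV^(γ−1) is constant, so T₂ = T₁ (V₁/V₂)^(γ−1).
T₂ = 555 × (1/10.8)^(0.3) = 271.8 K.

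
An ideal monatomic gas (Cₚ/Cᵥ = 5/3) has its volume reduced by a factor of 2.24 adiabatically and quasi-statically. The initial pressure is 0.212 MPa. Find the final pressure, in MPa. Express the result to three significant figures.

Adiabatic: P₁V₁^γ = P₂V₂^γ ⇒ P₂ = P₁ (V₁/V₂)^γ.
P₂ = 0.212 × 2.24^(5/3) = 0.813 MPa.

P₂ ≈ 0.813 MPa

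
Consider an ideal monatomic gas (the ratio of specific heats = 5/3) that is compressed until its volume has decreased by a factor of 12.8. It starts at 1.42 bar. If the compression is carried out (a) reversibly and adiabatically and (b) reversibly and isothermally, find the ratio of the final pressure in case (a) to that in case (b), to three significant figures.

P_adiabatic / P_isothermal ≈ 5.47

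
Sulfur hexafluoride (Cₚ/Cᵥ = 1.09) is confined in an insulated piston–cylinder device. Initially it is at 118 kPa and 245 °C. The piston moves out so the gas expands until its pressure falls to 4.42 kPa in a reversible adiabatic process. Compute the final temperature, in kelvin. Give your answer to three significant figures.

Along an adiabat T P^((1−γ)/γ) is constant, so T₂ = T₁ (P₂/P₁)^((γ−1)/γ).
T₁ = 245 °C = 518.1 K.
T₂ = 518.1 × (4.42/118)^(0.0826) = 395.1 K.

T₂ ≈ 395 K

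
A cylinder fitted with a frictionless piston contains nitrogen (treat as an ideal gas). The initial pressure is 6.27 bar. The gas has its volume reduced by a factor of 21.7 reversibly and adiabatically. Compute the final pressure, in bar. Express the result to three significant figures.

Since PV^γ is constant along a reversible adiabat, P₂ = P₁ (V₁/V₂)^γ.
For a diatomic ideal gas γ = 7/5.
P₂ = 6.27 × 21.7^(7/5) = 465.9 bar.

P₂ ≈ 466 bar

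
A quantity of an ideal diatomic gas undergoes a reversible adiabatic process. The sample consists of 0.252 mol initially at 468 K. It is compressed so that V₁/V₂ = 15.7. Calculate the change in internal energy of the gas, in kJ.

For a reversible adiabat TV^(γ−1) is constant, so T₂ = T₁ (V₁/V₂)^(γ−1).
γ = 7/5 for a diatomic ideal gas, so γ−1 = 2/5.
T₂ = 468 × 15.7^(2/5) = 1408 K.
Q = 0, so ΔU = W_on_gas = nCᵥΔT with Cᵥ = R/(γ−1) = 20.79 J/(mol·K).
ΔU = 0.252 × 20.79 × (1408 − 468) = 4924 J.

ΔU ≈ 4.92 kJ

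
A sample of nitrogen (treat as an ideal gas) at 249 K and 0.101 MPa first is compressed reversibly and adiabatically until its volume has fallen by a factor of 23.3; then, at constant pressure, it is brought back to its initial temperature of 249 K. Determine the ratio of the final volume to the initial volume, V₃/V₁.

V₃/V₁ ≈ 0.0122

For a diatomic ideal gas γ = 7/5.
Adiabatic step: V₂/V₁ = 0.04292; T₂ = T₁·23.3^(2/5) = 877.3 K.
Isobaric step: V₃/V₂ = T₃/T₂ = 249/877.3.
V₃/V₁ = (V₂/V₁)(V₃/V₂) = 0.04292 × (249/877.3) = 0.01218.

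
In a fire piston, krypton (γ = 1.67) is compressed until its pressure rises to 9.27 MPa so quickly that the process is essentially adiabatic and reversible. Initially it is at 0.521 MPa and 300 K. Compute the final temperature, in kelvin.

T₂ ≈ 952 K

Adiabatic: T₂/T₁ = (P₂/P₁)^((γ−1)/γ).
T₂ = 300 × (9.27/0.521)^(0.401) = 952.2 K.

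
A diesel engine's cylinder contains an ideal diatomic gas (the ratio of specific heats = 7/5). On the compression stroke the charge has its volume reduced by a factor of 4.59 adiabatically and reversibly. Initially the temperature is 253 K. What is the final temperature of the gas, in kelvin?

For a reversible adiabat TV^(γ−1) is constant, so T₂ = T₁ (V₁/V₂)^(γ−1).
T₂ = 253 × 4.59^(2/5) = 465.4 K.

T₂ ≈ 465 K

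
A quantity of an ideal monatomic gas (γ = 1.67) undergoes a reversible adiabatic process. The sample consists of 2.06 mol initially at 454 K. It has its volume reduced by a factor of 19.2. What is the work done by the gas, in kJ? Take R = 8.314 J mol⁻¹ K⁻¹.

Adiabatic: T₁V₁^(γ−1) = T₂V₂^(γ−1) ⇒ T₂ = T₁ (V₁/V₂)^(γ−1).
T₂ = 454 × 19.2^(0.67) = 3288 K.
Q = 0, so ΔU = W_on_gas = nCᵥΔT with Cᵥ = R/(γ−1) = 12.41 J/(mol·K).
ΔU = 2.06 × 12.41 × (3288 − 454) = 72430 J.
Work done by the gas = −ΔU = -72430 J.

W ≈ -72.4 kJ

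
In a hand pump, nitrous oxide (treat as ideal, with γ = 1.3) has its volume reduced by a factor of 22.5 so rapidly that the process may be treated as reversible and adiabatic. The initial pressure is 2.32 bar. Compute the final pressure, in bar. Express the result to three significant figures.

P₂ ≈ 133 bar

Since PV^γ is constant along a reversible adiabat, P₂ = P₁ (V₁/V₂)^γ.
P₂ = 2.32 × 22.5^(1.3) = 132.8 bar.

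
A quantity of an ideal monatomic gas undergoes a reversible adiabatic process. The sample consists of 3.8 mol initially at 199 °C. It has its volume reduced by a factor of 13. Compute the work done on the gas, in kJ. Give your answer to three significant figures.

Adiabatic: T₁V₁^(γ−1) = T₂V₂^(γ−1) ⇒ T₂ = T₁ (V₁/V₂)^(γ−1).
γ = 5/3 for a monatomic ideal gas, so γ−1 = 2/3.
T₁ = 199 °C = 472.1 K.
T₂ = 472.1 × 13^(2/3) = 2610 K.
Q = 0, so ΔU = W_on_gas = nCᵥΔT with Cᵥ = R/(γ−1) = 12.47 J/(mol·K).
ΔU = 3.8 × 12.47 × (2610 − 472.1) = 101300 J.

W ≈ 101 kJ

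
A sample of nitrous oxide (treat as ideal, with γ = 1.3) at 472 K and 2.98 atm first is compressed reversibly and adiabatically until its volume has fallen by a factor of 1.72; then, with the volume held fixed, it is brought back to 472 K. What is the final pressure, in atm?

Adiabatic step (PV^γ = const): P₂ = 2.98×1.72^(1.3) = 6.031 atm; T₂ = 472×1.72^(0.3) = 555.4 K.
Isochoric: P₃ = P₂(T₃/T₂) = 6.031 × (472/555.4) = 5.126 atm.

P₃ ≈ 5.13 atm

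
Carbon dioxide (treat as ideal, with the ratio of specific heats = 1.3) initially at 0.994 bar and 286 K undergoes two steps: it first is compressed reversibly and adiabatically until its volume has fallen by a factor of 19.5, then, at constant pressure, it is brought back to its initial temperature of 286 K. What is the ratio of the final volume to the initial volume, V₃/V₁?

V₃/V₁ ≈ 0.0210

Adiabatic step: V₂/V₁ = 0.05128; T₂ = T₁·19.5^(0.3) = 697.2 K.
Isobaric step: V₃/V₂ = T₃/T₂ = 286/697.2.
V₃/V₁ = (V₂/V₁)(V₃/V₂) = 0.05128 × (286/697.2) = 0.02104.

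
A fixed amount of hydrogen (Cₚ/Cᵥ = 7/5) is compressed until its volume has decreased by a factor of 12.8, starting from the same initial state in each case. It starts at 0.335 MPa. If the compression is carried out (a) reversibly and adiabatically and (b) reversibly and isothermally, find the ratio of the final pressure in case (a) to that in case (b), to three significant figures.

Isothermal: P_b = P₁(V₁/V₂) = 0.335×12.8.
Adiabatic: P_a = P₁(V₁/V₂)^γ = 0.335×12.8^(7/5).
P_a/P_b = (V₁/V₂)^(γ−1) = 12.8^(2/5) = 2.773.

P_adiabatic / P_isothermal ≈ 2.77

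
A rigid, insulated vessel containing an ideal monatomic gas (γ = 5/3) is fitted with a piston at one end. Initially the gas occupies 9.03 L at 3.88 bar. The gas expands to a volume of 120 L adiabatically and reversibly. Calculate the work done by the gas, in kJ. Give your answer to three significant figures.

W ≈ 4.32 kJ

P₂ = P₁(V₁/V₂)^γ = 3.88×(9.03/120)^(5/3) = 0.05204 bar.
For a reversible adiabat, W_by_gas = (P₁V₁ − P₂V₂)/(γ−1).
W_by = (388000×0.00903 − 5204×0.12) / (2/3) = 4319 J.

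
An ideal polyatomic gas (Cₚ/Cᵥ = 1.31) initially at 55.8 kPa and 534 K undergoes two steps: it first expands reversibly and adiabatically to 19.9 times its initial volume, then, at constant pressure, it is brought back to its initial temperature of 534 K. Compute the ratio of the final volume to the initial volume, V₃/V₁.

V₃/V₁ ≈ 50.3

Adiabatic step: V₂/V₁ = 19.9; T₂ = T₁·(1/19.9)^(0.31) = 211.3 K.
Isobaric step: V₃/V₂ = T₃/T₂ = 534/211.3.
V₃/V₁ = (V₂/V₁)(V₃/V₂) = 19.9 × (534/211.3) = 50.29.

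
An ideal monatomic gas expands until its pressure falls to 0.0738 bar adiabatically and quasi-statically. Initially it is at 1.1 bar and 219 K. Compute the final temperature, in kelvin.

Along an adiabat T P^((1−γ)/γ) is constant, so T₂ = T₁ (P₂/P₁)^((γ−1)/γ).
For a monatomic ideal gas γ = 5/3, so (γ−1)/γ = 2/5.
T₂ = 219 × (0.0738/1.1)^(2/5) = 74.32 K.

T₂ ≈ 74.3 K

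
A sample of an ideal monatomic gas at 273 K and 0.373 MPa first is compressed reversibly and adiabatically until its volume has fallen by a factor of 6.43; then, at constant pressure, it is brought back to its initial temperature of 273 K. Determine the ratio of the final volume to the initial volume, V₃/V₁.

V₃/V₁ ≈ 0.0450

For a monatomic ideal gas γ = 5/3.
Adiabatic step: V₂/V₁ = 0.1555; T₂ = T₁·6.43^(2/3) = 944 K.
Isobaric step: V₃/V₂ = T₃/T₂ = 273/944.
V₃/V₁ = (V₂/V₁)(V₃/V₂) = 0.1555 × (273/944) = 0.04498.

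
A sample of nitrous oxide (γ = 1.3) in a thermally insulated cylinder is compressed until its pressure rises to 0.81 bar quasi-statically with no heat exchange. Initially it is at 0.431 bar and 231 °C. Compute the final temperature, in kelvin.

T₂ ≈ 583 K

Along an adiabat T P^((1−γ)/γ) is constant, so T₂ = T₁ (P₂/P₁)^((γ−1)/γ).
T₁ = 231 °C = 504.1 K.
T₂ = 504.1 × (0.81/0.431)^(0.231) = 583.2 K.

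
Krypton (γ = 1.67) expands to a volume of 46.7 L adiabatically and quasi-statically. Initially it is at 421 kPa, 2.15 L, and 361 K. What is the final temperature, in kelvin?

Adiabatic: T₁V₁^(γ−1) = T₂V₂^(γ−1) ⇒ T₂ = T₁ (V₁/V₂)^(γ−1).
T₂ = 361 × (2.15/46.7)^(0.67) = 45.9 K.

T₂ ≈ 45.9 K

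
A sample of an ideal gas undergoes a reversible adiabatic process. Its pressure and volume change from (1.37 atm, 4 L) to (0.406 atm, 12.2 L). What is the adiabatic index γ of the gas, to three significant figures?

PV^γ = const ⇒ γ = ln(P₂/P₁) / ln(V₁/V₂).
γ = ln(0.406/1.37) / ln(4/12.2) = 1.091.

γ ≈ 1.09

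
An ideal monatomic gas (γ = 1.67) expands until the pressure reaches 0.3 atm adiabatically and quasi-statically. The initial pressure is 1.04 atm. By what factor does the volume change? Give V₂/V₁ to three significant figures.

From PV^γ = const, V₂/V₁ = (P₁/P₂)^(1/γ).
V₂/V₁ = (1.04/0.3)^(0.599) = 2.105.

V₂/V₁ ≈ 2.11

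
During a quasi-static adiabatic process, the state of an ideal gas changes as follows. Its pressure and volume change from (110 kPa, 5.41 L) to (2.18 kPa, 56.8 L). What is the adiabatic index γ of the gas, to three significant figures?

PV^γ = const ⇒ γ = ln(P₂/P₁) / ln(V₁/V₂).
γ = ln(2.18/110) / ln(5.41/56.8) = 1.668.

γ ≈ 1.67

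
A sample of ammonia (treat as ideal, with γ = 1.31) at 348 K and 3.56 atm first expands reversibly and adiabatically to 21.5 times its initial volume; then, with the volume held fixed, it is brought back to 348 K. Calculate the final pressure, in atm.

P₃ ≈ 0.166 atm

Adiabatic step (PV^γ = const): P₂ = 3.56×(1/21.5)^(1.31) = 0.06397 atm; T₂ = 348×(1/21.5)^(0.31) = 134.4 K.
Isochoric: P₃ = P₂(T₃/T₂) = 0.06397 × (348/134.4) = 0.1656 atm.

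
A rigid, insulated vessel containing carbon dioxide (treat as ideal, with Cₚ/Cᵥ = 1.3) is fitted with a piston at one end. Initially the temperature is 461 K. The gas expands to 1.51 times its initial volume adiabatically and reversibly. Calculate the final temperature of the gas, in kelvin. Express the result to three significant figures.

Adiabatic: T₁V₁^(γ−1) = T₂V₂^(γ−1) ⇒ T₂ = T₁ (V₁/V₂)^(γ−1).
T₂ = 461 × (1/1.51)^(0.3) = 407.4 K.

T₂ ≈ 407 K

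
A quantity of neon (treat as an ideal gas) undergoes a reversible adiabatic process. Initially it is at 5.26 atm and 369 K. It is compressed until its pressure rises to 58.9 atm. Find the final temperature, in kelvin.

T₂ ≈ 970 K

Adiabatic: T₂/T₁ = (P₂/P₁)^((γ−1)/γ).
For a monatomic ideal gas γ = 5/3, so (γ−1)/γ = 2/5.
T₂ = 369 × (58.9/5.26)^(2/5) = 969.8 K.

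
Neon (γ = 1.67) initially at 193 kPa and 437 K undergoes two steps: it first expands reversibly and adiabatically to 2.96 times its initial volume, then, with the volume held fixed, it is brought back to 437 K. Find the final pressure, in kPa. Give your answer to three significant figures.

P₃ ≈ 65.2 kPa

Adiabatic step (PV^γ = const): P₂ = 193×(1/2.96)^(1.67) = 31.51 kPa; T₂ = 437×(1/2.96)^(0.67) = 211.2 K.
Isochoric: P₃ = P₂(T₃/T₂) = 31.51 × (437/211.2) = 65.2 kPa.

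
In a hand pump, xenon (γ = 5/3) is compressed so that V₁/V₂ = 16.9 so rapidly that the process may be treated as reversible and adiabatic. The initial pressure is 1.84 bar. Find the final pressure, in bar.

P₂ ≈ 205 bar

Adiabatic: P₁V₁^γ = P₂V₂^γ ⇒ P₂ = P₁ (V₁/V₂)^γ.
P₂ = 1.84 × 16.9^(5/3) = 204.8 bar.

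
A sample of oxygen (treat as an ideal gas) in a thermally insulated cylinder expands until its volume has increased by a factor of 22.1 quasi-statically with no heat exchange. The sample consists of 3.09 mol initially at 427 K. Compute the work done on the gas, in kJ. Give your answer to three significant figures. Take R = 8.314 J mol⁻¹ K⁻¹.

W ≈ -19.5 kJ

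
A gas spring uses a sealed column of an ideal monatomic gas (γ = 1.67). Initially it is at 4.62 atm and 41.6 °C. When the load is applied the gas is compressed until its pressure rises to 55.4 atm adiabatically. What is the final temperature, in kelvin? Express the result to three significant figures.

T₂ ≈ 853 K

Adiabatic: T₂/T₁ = (P₂/P₁)^((γ−1)/γ).
T₁ = 41.6 °C = 314.8 K.
T₂ = 314.8 × (55.4/4.62)^(0.401) = 852.7 K.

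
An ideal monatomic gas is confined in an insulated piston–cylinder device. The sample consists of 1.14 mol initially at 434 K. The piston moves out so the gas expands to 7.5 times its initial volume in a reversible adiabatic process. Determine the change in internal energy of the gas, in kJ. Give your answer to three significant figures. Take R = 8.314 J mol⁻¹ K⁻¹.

For a reversible adiabat TV^(γ−1) is constant, so T₂ = T₁ (V₁/V₂)^(γ−1).
γ = 5/3 for a monatomic ideal gas, so γ−1 = 2/3.
T₂ = 434 × (1/7.5)^(2/3) = 113.3 K.
Q = 0, so ΔU = W_on_gas = nCᵥΔT with Cᵥ = R/(γ−1) = 12.47 J/(mol·K).
ΔU = 1.14 × 12.47 × (113.3 − 434) = -4560 J.

ΔU ≈ -4.56 kJ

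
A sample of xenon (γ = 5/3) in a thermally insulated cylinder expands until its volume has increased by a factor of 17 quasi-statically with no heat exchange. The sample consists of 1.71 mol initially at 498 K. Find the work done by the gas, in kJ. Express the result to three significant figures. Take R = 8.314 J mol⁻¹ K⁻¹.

For a reversible adiabat TV^(γ−1) is constant, so T₂ = T₁ (V₁/V₂)^(γ−1).
T₂ = 498 × (1/17)^(2/3) = 75.32 K.
Q = 0, so ΔU = W_on_gas = nCᵥΔT with Cᵥ = R/(γ−1) = 12.47 J/(mol·K).
ΔU = 1.71 × 12.47 × (75.32 − 498) = -9014 J.
Work done by the gas = −ΔU = 9014 J.

W ≈ 9.01 kJ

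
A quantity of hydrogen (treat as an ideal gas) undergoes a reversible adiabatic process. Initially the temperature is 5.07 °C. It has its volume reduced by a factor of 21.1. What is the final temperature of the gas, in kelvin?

Adiabatic: T₁V₁^(γ−1) = T₂V₂^(γ−1) ⇒ T₂ = T₁ (V₁/V₂)^(γ−1).
For a diatomic ideal gas γ = 7/5, so γ−1 = 2/5.
T₁ = 5.07 °C = 278.2 K.
T₂ = 278.2 × 21.1^(2/5) = 942.1 K.

T₂ ≈ 942 K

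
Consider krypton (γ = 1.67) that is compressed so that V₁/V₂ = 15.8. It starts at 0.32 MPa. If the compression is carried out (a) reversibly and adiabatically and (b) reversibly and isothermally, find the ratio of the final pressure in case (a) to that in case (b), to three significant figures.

Isothermal: P_b = P₁(V₁/V₂) = 0.32×15.8.
Adiabatic: P_a = P₁(V₁/V₂)^γ = 0.32×15.8^(1.67).
P_a/P_b = (V₁/V₂)^(γ−1) = 15.8^(0.67) = 6.355.

P_adiabatic / P_isothermal ≈ 6.35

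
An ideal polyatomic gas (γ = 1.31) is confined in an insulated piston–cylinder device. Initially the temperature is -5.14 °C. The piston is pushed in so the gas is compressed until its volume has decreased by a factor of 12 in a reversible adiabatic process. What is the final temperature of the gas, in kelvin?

Adiabatic: T₁V₁^(γ−1) = T₂V₂^(γ−1) ⇒ T₂ = T₁ (V₁/V₂)^(γ−1).
T₁ = -5.14 °C = 268 K.
T₂ = 268 × 12^(0.31) = 579 K.

T₂ ≈ 579 K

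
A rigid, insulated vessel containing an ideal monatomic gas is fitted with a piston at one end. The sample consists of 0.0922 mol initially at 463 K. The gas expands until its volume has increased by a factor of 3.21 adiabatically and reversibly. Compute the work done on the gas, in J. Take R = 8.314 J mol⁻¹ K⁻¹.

For a reversible adiabat TV^(γ−1) is constant, so T₂ = T₁ (V₁/V₂)^(γ−1).
γ = 5/3 for a monatomic ideal gas, so γ−1 = 2/3.
T₂ = 463 × (1/3.21)^(2/3) = 212.8 K.
Q = 0, so ΔU = W_on_gas = nCᵥΔT with Cᵥ = R/(γ−1) = 12.47 J/(mol·K).
ΔU = 0.0922 × 12.47 × (212.8 − 463) = -287.7 J.

W ≈ -288 J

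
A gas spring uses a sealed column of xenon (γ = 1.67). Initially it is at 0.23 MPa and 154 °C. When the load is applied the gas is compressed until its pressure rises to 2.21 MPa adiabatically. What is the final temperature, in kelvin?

Along an adiabat T P^((1−γ)/γ) is constant, so T₂ = T₁ (P₂/P₁)^((γ−1)/γ).
T₁ = 154 °C = 427.1 K.
T₂ = 427.1 × (2.21/0.23)^(0.401) = 1059 K.

T₂ ≈ 1060 K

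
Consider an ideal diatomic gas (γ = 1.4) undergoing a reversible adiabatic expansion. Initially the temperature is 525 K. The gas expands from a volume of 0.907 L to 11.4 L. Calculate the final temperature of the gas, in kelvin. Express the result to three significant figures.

T₂ ≈ 191 K

Adiabatic: T₁V₁^(γ−1) = T₂V₂^(γ−1) ⇒ T₂ = T₁ (V₁/V₂)^(γ−1).
T₂ = 525 × (0.907/11.4)^(0.4) = 190.7 K.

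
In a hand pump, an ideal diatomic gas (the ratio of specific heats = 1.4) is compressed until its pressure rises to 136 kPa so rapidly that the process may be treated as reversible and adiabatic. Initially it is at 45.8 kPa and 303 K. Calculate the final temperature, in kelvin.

Adiabatic: T₂/T₁ = (P₂/P₁)^((γ−1)/γ).
T₂ = 303 × (136/45.8)^(0.286) = 413.5 K.

T₂ ≈ 414 K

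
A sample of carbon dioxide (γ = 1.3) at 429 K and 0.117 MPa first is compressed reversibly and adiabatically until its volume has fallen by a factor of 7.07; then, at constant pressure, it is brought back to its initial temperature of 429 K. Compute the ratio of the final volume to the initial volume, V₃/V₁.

V₃/V₁ ≈ 0.0787

Adiabatic step: V₂/V₁ = 0.1414; T₂ = T₁·7.07^(0.3) = 771.4 K.
Isobaric step: V₃/V₂ = T₃/T₂ = 429/771.4.
V₃/V₁ = (V₂/V₁)(V₃/V₂) = 0.1414 × (429/771.4) = 0.07866.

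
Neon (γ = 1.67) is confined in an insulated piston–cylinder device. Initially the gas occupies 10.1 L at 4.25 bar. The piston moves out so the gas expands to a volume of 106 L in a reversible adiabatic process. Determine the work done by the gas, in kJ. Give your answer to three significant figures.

P₂ = P₁(V₁/V₂)^γ = 4.25×(10.1/106)^(1.67) = 0.08382 bar.
For a reversible adiabat, W_by_gas = (P₁V₁ − P₂V₂)/(γ−1).
W_by = (425000×0.0101 − 8382×0.106) / (0.67) = 5081 J.

W ≈ 5.08 kJ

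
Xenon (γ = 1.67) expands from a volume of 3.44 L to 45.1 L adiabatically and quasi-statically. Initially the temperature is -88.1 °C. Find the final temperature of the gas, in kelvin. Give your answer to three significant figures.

T₂ ≈ 33.0 K

Adiabatic: T₁V₁^(γ−1) = T₂V₂^(γ−1) ⇒ T₂ = T₁ (V₁/V₂)^(γ−1).
T₁ = -88.1 °C = 185 K.
T₂ = 185 × (3.44/45.1)^(0.67) = 33 K.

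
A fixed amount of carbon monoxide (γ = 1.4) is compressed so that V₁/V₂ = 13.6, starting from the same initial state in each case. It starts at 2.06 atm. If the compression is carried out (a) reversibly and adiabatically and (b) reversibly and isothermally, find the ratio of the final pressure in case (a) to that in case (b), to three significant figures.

P_adiabatic / P_isothermal ≈ 2.84

Isothermal: P_b = P₁(V₁/V₂) = 2.06×13.6.
Adiabatic: P_a = P₁(V₁/V₂)^γ = 2.06×13.6^(1.4).
P_a/P_b = (V₁/V₂)^(γ−1) = 13.6^(0.4) = 2.841.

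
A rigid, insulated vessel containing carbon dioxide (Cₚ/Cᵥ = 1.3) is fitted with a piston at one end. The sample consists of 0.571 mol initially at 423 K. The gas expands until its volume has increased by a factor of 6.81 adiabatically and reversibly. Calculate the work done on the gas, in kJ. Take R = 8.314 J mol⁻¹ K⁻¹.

W ≈ -2.93 kJ

Adiabatic: T₁V₁^(γ−1) = T₂V₂^(γ−1) ⇒ T₂ = T₁ (V₁/V₂)^(γ−1).
T₂ = 423 × (1/6.81)^(0.3) = 237.9 K.
Q = 0, so ΔU = W_on_gas = nCᵥΔT with Cᵥ = R/(γ−1) = 27.71 J/(mol·K).
ΔU = 0.571 × 27.71 × (237.9 − 423) = -2929 J.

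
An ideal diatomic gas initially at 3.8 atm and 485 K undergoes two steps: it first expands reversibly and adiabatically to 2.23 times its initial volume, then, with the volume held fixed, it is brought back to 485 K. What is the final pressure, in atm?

P₃ ≈ 1.70 atm

For a diatomic ideal gas γ = 7/5.
Adiabatic step (PV^γ = const): P₂ = 3.8×(1/2.23)^(7/5) = 1.236 atm; T₂ = 485×(1/2.23)^(2/5) = 351.9 K.
Isochoric: P₃ = P₂(T₃/T₂) = 1.236 × (485/351.9) = 1.704 atm.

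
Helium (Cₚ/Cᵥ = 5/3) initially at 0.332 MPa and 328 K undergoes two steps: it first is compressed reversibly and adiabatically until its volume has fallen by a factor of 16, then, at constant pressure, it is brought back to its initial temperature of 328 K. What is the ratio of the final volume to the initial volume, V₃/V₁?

V₃/V₁ ≈ 0.00984

Adiabatic step: V₂/V₁ = 0.0625; T₂ = T₁·16^(2/3) = 2083 K.
Isobaric step: V₃/V₂ = T₃/T₂ = 328/2083.
V₃/V₁ = (V₂/V₁)(V₃/V₂) = 0.0625 × (328/2083) = 0.009843.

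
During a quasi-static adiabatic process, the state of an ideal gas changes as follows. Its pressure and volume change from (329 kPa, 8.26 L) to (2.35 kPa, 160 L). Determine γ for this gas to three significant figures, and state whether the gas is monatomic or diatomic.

γ ≈ 1.67; monatomic

PV^γ = const ⇒ γ = ln(P₂/P₁) / ln(V₁/V₂).
γ = ln(2.35/329) / ln(8.26/160) = 1.667.
γ ≈ 1.67 is close to 5/3, so the gas is monatomic.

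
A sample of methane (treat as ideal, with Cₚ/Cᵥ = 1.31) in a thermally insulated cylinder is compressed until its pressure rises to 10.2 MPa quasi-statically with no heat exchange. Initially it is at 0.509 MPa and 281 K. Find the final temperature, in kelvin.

T₂ ≈ 571 K

Along an adiabat T P^((1−γ)/γ) is constant, so T₂ = T₁ (P₂/P₁)^((γ−1)/γ).
T₂ = 281 × (10.2/0.509)^(0.237) = 571.2 K.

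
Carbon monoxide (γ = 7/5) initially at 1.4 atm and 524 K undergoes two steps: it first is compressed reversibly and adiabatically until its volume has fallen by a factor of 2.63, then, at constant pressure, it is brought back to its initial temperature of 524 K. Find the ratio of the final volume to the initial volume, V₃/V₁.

V₃/V₁ ≈ 0.258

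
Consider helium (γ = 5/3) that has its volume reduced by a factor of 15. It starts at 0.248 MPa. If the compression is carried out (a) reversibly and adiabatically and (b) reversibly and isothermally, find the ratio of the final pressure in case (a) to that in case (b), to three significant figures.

P_adiabatic / P_isothermal ≈ 6.08

Isothermal: P_b = P₁(V₁/V₂) = 0.248×15.
Adiabatic: P_a = P₁(V₁/V₂)^γ = 0.248×15^(5/3).
P_a/P_b = (V₁/V₂)^(γ−1) = 15^(2/3) = 6.082.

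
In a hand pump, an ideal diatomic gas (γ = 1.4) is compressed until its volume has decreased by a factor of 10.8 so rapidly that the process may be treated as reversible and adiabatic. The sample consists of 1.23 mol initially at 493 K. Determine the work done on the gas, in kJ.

W ≈ 20.0 kJ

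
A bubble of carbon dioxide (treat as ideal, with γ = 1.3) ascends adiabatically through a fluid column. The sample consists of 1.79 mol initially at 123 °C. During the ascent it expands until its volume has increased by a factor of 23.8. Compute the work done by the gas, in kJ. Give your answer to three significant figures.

W ≈ 12.1 kJ

For a reversible adiabat TV^(γ−1) is constant, so T₂ = T₁ (V₁/V₂)^(γ−1).
T₁ = 123 °C = 396.1 K.
T₂ = 396.1 × (1/23.8)^(0.3) = 153.1 K.
Q = 0, so ΔU = W_on_gas = nCᵥΔT with Cᵥ = R/(γ−1) = 27.71 J/(mol·K).
ΔU = 1.79 × 27.71 × (153.1 − 396.1) = -12060 J.
Work done by the gas = −ΔU = 12060 J.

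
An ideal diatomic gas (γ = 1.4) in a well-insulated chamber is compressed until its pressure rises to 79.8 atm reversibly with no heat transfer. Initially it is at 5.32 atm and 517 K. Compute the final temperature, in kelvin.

T₂ ≈ 1120 K

Adiabatic: T₂/T₁ = (P₂/P₁)^((γ−1)/γ).
T₂ = 517 × (79.8/5.32)^(0.286) = 1121 K.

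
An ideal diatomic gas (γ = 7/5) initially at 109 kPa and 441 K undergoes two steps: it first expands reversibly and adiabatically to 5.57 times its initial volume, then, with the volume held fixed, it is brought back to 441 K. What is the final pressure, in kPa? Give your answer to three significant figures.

Adiabatic step (PV^γ = const): P₂ = 109×(1/5.57)^(7/5) = 9.845 kPa; T₂ = 441×(1/5.57)^(2/5) = 221.9 K.
Isochoric: P₃ = P₂(T₃/T₂) = 9.845 × (441/221.9) = 19.57 kPa.

P₃ ≈ 19.6 kPa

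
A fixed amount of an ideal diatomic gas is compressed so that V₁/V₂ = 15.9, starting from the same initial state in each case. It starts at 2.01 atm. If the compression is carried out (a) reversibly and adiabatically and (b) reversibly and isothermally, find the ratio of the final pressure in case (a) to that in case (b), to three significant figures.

P_adiabatic / P_isothermal ≈ 3.02

For a diatomic ideal gas γ = 7/5.
Isothermal: P_b = P₁(V₁/V₂) = 2.01×15.9.
Adiabatic: P_a = P₁(V₁/V₂)^γ = 2.01×15.9^(7/5).
P_a/P_b = (V₁/V₂)^(γ−1) = 15.9^(2/5) = 3.024.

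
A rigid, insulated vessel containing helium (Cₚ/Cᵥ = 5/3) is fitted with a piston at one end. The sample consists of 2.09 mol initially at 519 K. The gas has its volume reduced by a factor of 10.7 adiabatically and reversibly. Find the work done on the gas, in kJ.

W ≈ 52.2 kJ

Adiabatic: T₁V₁^(γ−1) = T₂V₂^(γ−1) ⇒ T₂ = T₁ (V₁/V₂)^(γ−1).
T₂ = 519 × 10.7^(2/3) = 2520 K.
Q = 0, so ΔU = W_on_gas = nCᵥΔT with Cᵥ = R/(γ−1) = 12.47 J/(mol·K).
ΔU = 2.09 × 12.47 × (2520 − 519) = 52160 J.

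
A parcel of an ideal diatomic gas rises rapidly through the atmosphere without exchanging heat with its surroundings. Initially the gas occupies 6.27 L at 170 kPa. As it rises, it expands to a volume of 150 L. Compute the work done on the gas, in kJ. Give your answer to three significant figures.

W ≈ -1.92 kJ

γ = 7/5 for a diatomic ideal gas.
P₂ = P₁(V₁/V₂)^γ = 170×(6.27/150)^(7/5) = 1.996 kPa.
For a reversible adiabat, W_by_gas = (P₁V₁ − P₂V₂)/(γ−1).
W_by = (170000×0.00627 − 1996×0.15) / (2/5) = 1916 J.
W_on_gas = −W_by = -1916 J.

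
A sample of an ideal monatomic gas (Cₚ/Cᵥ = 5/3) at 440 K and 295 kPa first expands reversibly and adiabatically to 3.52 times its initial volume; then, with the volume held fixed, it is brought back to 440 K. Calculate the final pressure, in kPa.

P₃ ≈ 83.8 kPa

Adiabatic step (PV^γ = const): P₂ = 295×(1/3.52)^(5/3) = 36.22 kPa; T₂ = 440×(1/3.52)^(2/3) = 190.1 K.
Isochoric: P₃ = P₂(T₃/T₂) = 36.22 × (440/190.1) = 83.81 kPa.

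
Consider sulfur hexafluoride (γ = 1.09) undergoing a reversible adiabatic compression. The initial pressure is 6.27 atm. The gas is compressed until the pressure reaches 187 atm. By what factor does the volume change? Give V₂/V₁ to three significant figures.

V₂/V₁ ≈ 0.0444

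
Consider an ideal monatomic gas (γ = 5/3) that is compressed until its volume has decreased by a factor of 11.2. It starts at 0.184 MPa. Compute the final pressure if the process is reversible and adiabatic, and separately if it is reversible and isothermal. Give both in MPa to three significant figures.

adiabatic: 10.3 MPa; isothermal: 2.06 MPa

Isothermal: P₂ = P₁(V₁/V₂) = 0.184×11.2 = 2.061 MPa.
Adiabatic: P₂ = P₁(V₁/V₂)^γ = 0.184×11.2^(5/3) = 10.32 MPa.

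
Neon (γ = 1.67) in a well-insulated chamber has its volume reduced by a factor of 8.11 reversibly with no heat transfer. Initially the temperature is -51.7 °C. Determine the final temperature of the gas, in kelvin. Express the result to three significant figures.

Adiabatic: T₁V₁^(γ−1) = T₂V₂^(γ−1) ⇒ T₂ = T₁ (V₁/V₂)^(γ−1).
T₁ = -51.7 °C = 221.4 K.
T₂ = 221.4 × 8.11^(0.67) = 900.2 K.

T₂ ≈ 900 K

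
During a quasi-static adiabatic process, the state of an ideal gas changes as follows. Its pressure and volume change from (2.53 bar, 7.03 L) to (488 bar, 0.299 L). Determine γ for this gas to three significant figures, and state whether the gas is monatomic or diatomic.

PV^γ = const ⇒ γ = ln(P₂/P₁) / ln(V₁/V₂).
γ = ln(488/2.53) / ln(7.03/0.299) = 1.667.
γ ≈ 1.67 is close to 5/3, so the gas is monatomic.

γ ≈ 1.67; monatomic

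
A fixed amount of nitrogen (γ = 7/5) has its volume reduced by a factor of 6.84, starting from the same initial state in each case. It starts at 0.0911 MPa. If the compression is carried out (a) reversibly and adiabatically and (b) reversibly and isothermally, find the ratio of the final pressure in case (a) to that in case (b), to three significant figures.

P_adiabatic / P_isothermal ≈ 2.16

Isothermal: P_b = P₁(V₁/V₂) = 0.0911×6.84.
Adiabatic: P_a = P₁(V₁/V₂)^γ = 0.0911×6.84^(7/5).
P_a/P_b = (V₁/V₂)^(γ−1) = 6.84^(2/5) = 2.158.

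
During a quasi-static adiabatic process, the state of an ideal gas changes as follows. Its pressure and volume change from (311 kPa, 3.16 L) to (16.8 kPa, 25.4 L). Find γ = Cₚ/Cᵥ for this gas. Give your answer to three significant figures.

PV^γ = const ⇒ γ = ln(P₂/P₁) / ln(V₁/V₂).
γ = ln(16.8/311) / ln(3.16/25.4) = 1.4.

γ ≈ 1.40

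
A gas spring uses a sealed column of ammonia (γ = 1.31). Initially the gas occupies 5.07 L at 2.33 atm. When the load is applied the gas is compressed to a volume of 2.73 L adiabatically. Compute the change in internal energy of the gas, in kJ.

ΔU ≈ 0.817 kJ

P₂ = P₁(V₁/V₂)^γ = 2.33×(5.07/2.73)^(1.31) = 5.243 atm.
For a reversible adiabat, W_by_gas = (P₁V₁ − P₂V₂)/(γ−1).
W_by = (236100×0.00507 − 531200×0.00273) / (0.31) = -816.8 J.
Q = 0 ⇒ ΔU = −W_by = 816.8 J.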